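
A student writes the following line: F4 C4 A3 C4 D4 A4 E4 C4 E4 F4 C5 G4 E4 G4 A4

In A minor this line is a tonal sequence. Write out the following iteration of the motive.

E5 B4 G4 B4 C5

With a 5-note motive the entries are F4, A4, C5, each up a 3rd from the previous.
From E5 the diatonic shape gives E5 B4 G4 B4 C5.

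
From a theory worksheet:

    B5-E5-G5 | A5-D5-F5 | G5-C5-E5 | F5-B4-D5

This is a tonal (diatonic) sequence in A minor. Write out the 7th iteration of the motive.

Unit = 3 notes; the statements start on B5, A5, G5, F5, moving down a 2nd each time.
Carrying on: E5 → D5 → C5.
So cell 7 is C5 F4 A4.

C5 F4 A4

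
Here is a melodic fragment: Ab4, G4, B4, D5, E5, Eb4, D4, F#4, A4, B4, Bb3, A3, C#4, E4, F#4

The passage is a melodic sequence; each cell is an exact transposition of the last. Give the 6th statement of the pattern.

G2 F#2 A#2 C#3 D#3

With a 5-note motive the entries are Ab4, Eb4, Bb3, each down a 4th from the previous.
Extending down a 4th: F3 → C3 → G2.
Statement 6 starts on G2 and keeps the same exact contour: G2 F#2 A#2 C#3 D#3.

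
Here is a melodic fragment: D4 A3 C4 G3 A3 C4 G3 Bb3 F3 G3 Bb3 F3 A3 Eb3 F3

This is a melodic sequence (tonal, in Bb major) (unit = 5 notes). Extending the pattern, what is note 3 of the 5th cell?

With 5-note cells, note 3 of each statement runs C4, Bb3, A3.
Carrying that down a 2nd forward: G3 → F3.

F3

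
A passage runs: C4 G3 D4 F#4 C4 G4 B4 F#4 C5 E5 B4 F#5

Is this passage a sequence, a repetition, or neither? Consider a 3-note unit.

Each 3-note cell is the previous one transposed up a 4th.

sequence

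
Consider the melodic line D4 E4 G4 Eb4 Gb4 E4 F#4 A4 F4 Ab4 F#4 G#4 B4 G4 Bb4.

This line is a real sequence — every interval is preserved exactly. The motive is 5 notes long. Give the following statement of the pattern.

G#4 A#4 C#5 A4 C5

With a 5-note motive the entries are D4, E4, F#4, each up a 2nd from the previous.
Statement 4 starts on G#4 and keeps the same exact contour: G#4 A#4 C#5 A4 C5.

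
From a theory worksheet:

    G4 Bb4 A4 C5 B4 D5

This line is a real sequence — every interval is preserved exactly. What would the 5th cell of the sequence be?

Taking 2-note groups, the heads are G4, A4, B4: the pattern moves up a 2nd.
Continuing the starts: C#5 → D#5.
From D#5 the exact shape gives D#5 F#5.

D#5 F#5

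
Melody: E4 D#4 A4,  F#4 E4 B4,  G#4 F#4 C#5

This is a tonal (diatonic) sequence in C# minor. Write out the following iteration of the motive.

A4 G#4 D#5

Taking 3-note groups, the heads are E4, F#4, G#4: the pattern moves up a 2nd.
Statement 4 starts on A4 and keeps the same diatonic contour: A4 G#4 D#5.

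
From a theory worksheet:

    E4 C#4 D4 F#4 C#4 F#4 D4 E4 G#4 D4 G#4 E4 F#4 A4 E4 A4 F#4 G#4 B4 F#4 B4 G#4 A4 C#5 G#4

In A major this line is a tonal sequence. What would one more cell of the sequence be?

C#5 A4 B4 D5 A4

Unit = 5 notes; the statements start on E4, F#4, G#4, A4, B4, moving up a 2nd each time.
From C#5 the diatonic shape gives C#5 A4 B4 D5 A4.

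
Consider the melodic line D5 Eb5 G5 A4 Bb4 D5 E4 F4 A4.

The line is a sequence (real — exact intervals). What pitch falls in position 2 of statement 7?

Grouping in 3s, the 2nd note of each cell is Eb5, Bb4, F4.
Carrying that down a 4th forward: C4 → G3 → D3 → A2.

A2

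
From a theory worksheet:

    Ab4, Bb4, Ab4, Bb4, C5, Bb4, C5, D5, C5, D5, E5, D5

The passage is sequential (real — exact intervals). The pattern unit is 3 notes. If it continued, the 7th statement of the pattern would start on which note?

G#5

The 3-note cells begin on Ab4, Bb4, C5, D5 — each up a 2nd from the last.
Extending the heads up a 2nd: E5 → F#5 → G#5.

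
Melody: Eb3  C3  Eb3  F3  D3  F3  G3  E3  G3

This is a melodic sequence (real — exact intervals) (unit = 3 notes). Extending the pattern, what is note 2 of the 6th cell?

Grouping in 3s, the 2nd note of each cell is C3, D3, E3.
Carrying that up a 2nd forward: F#3 → G#3 → A#3.

A#3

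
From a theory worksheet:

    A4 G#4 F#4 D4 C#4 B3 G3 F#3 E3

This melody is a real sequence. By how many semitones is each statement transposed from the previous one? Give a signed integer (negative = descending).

With a 3-note motive the entries are A4, D4, G3, each down a 5th from the previous.
A4 to D4 spans -7 semitones.

-7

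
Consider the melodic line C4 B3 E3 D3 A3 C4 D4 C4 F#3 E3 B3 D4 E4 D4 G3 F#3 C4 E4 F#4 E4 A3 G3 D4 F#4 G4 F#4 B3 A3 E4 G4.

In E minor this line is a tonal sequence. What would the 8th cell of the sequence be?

Taking 6-note groups, the heads are C4, D4, E4, F#4, G4: the pattern moves up a 2nd.
Carrying on: A4 → B4 → C5.
So cell 8 is C5 B4 E4 D4 A4 C5.

C5 B4 E4 D4 A4 C5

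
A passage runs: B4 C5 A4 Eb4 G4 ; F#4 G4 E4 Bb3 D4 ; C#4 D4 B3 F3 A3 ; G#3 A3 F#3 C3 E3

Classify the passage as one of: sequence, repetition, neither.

sequence

Each 5-note cell is the previous one transposed down a 4th.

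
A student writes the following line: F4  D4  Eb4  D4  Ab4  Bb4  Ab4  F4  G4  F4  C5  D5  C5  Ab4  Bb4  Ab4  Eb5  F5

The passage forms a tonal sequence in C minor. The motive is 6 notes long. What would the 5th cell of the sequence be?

The 6-note cells begin on F4, Ab4, C5 — each up a 3rd from the last.
Carrying on: Eb5 → G5.
So cell 5 is G5 Eb5 F5 Eb5 Bb5 C6.

G5 Eb5 F5 Eb5 Bb5 C6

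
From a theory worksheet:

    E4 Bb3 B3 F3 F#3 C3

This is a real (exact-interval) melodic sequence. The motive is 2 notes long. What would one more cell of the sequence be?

C#3 G2

The 2-note cells begin on E4, B3, F#3 — each down a 4th from the last.
So cell 4 is C#3 G2.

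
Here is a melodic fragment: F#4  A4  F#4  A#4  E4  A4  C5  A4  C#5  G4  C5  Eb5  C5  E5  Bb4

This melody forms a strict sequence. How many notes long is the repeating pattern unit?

There are 15 notes; a 5-note unit gives 3 cells:
F#4 A4 F#4 A#4 E4 | A4 C5 A4 C#5 G4 | C5 Eb5 C5 E5 Bb4
That's a consistent up a 3rd shift per cell, and no other grouping gives one.

5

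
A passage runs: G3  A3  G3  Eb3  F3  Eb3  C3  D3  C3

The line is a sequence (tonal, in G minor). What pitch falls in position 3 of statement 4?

The unit is 3 notes. Position-3 pitches of the 3 shown cells: G3, Eb3, C3.
One more down a 3rd gives A2.

A2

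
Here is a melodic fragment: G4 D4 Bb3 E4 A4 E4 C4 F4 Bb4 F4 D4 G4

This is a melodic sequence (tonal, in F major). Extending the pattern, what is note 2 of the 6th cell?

Bb4

The unit is 4 notes. Position-2 pitches of the 3 shown cells: D4, E4, F4.
Extending up a 2nd: G4 → A4 → Bb4.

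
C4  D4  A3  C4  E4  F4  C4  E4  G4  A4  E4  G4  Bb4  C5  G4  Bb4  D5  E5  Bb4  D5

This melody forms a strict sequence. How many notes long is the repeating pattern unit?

4

There are 20 notes; a 4-note unit gives 5 cells:
C4 D4 A3 C4 | E4 F4 C4 E4 | G4 A4 E4 G4 | Bb4 C5 G4 Bb4 | D5 E5 Bb4 D5
Each cell is the previous one up a 3rd — so the unit is 4 notes.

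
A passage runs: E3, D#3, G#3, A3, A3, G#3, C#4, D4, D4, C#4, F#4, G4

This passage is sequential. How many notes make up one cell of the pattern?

There are 12 notes; a 4-note unit gives 3 cells:
E3 D#3 G#3 A3 | A3 G#3 C#4 D4 | D4 C#4 F#4 G4
Every group is a transposition up a 4th of the one before; no shorter unit works.

4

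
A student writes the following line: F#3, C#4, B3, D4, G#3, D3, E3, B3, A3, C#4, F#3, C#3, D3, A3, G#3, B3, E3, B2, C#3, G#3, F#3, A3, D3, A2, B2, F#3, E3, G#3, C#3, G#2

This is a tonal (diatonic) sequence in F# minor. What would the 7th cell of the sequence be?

G#2 D3 C#3 E3 A2 E2

The 6-note cells begin on F#3, E3, D3, C#3, B2 — each down a 2nd from the last.
Extending down a 2nd: A2 → G#2.
From G#2 the diatonic shape gives G#2 D3 C#3 E3 A2 E2.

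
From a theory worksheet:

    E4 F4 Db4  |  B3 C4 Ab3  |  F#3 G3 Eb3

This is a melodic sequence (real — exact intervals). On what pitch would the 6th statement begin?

The 3-note cells begin on E4, B3, F#3 — each down a 4th from the last.
Continuing: C#3 → G#2 → D#2. Statement 6 starts on D#2.

D#2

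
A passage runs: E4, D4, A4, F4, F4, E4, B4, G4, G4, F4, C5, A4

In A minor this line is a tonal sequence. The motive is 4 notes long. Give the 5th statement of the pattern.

B4 A4 E5 C5

With a 4-note motive the entries are E4, F4, G4, each up a 2nd from the previous.
Continuing the starts: A4 → B4.
From B4 the diatonic shape gives B4 A4 E5 C5.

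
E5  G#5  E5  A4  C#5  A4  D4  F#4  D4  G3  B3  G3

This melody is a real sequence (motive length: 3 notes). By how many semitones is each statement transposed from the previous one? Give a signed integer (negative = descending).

-7

With a 3-note motive the entries are E5, A4, D4, G3, each down a 5th from the previous.
E5 to A4 spans -7 semitones.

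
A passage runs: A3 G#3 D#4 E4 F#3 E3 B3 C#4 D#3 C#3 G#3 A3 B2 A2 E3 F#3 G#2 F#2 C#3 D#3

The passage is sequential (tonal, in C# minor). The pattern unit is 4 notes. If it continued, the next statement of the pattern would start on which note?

With a 4-note motive the entries are A3, F#3, D#3, B2, G#2, each down a 3rd from the previous.
One more step down a 3rd gives E2.

E2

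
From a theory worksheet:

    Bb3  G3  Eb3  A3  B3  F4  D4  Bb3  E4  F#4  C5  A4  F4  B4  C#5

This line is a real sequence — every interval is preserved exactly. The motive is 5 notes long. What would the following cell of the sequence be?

Unit = 5 notes; the statements start on Bb3, F4, C5, moving up a 5th each time.
From G5 the exact shape gives G5 E5 C5 F#5 G#5.

G5 E5 C5 F#5 G#5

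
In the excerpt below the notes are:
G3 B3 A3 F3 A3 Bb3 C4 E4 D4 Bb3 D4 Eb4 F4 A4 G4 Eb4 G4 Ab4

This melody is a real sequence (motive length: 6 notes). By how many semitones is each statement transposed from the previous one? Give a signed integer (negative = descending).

With a 6-note motive the entries are G3, C4, F4, each up a 4th from the previous.
G3 to C4 spans +5 semitones.

5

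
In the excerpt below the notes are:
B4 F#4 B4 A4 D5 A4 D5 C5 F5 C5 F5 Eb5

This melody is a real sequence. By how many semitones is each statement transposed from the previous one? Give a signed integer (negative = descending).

3

Unit = 4 notes; the statements start on B4, D5, F5, moving up a 3rd each time.
B4→D5 is 74 − 71 = 3 semitones.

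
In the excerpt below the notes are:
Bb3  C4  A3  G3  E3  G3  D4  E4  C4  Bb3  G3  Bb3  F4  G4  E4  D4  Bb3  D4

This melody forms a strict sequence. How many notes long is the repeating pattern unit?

6

There are 18 notes; a 6-note unit gives 3 cells:
Bb3 C4 A3 G3 E3 G3 | D4 E4 C4 Bb3 G3 Bb3 | F4 G4 E4 D4 Bb3 D4
Every group is a transposition up a 3rd of the one before; no shorter unit works.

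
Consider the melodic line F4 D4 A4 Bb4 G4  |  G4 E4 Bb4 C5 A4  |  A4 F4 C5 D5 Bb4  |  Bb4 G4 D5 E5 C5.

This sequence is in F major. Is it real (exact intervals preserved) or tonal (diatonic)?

tonal

Every note is diatonic to F major.
Cell 1 has +7 semitones from note 2 to 3, but cell 2 has +6 — the interval quality changes while the contour stays the same, which is the hallmark of a tonal sequence.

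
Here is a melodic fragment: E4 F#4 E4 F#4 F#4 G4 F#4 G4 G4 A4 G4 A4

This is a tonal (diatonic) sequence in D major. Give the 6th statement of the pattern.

With a 4-note motive the entries are E4, F#4, G4, each up a 2nd from the previous.
Continuing the starts: A4 → B4 → C#5.
From C#5 the diatonic shape gives C#5 D5 C#5 D5.

C#5 D5 C#5 D5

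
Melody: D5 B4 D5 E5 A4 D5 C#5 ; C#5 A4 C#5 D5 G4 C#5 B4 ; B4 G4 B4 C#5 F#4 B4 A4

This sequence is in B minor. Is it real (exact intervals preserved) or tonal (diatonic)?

Every note is diatonic to B minor.
Cell 1 has -3 semitones from note 1 to 2, but cell 2 has -4 — the interval quality changes while the contour stays the same, which is the hallmark of a tonal sequence.

tonal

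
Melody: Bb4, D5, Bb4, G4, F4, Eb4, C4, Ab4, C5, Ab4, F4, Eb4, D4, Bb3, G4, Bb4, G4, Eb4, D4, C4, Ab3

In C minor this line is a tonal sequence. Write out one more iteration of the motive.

F4 Ab4 F4 D4 C4 Bb3 G3

The 7-note cells begin on Bb4, Ab4, G4 — each down a 2nd from the last.
From F4 the diatonic shape gives F4 Ab4 F4 D4 C4 Bb3 G3.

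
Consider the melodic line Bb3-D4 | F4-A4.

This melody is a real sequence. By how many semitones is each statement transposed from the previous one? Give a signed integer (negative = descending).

7

Unit = 2 notes; the statements start on Bb3, F4, moving up a 5th each time.
Bb3→F4 is 65 − 58 = 7 semitones.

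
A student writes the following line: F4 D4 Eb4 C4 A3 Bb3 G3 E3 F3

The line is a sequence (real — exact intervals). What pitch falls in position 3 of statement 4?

C3

With 3-note cells, note 3 of each statement runs Eb4, Bb3, F3.
Each moves down a 4th; the next is C3.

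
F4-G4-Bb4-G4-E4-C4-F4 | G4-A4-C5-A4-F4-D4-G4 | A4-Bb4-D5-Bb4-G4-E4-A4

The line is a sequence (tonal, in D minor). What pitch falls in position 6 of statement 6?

With 7-note cells, note 6 of each statement runs C4, D4, E4.
Each moves up a 2nd. Continuing: F4 → G4 → A4.

A4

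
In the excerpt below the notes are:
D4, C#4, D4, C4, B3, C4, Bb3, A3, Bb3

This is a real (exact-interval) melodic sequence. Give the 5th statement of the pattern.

Unit = 3 notes; the statements start on D4, C4, Bb3, moving down a 2nd each time.
Carrying on: Ab3 → Gb3.
From Gb3 the exact shape gives Gb3 F3 Gb3.

Gb3 F3 Gb3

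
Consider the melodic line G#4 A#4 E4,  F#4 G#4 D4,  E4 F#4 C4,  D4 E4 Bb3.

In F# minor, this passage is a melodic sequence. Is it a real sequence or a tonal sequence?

Each cell has the same semitone pattern (2, -6) — intervals are preserved exactly.
And A#4 lies outside F# minor, so the sequence is real rather than tonal.

real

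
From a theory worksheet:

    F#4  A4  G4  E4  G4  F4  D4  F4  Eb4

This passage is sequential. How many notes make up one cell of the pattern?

There are 9 notes; a 3-note unit gives 3 cells:
F#4 A4 G4 | E4 G4 F4 | D4 F4 Eb4
Each cell is the previous one down a 2nd — so the unit is 3 notes.

3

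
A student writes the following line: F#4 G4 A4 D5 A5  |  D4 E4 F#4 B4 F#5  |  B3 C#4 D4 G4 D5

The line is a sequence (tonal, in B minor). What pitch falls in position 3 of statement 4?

B3

With 5-note cells, note 3 of each statement runs A4, F#4, D4.
One more down a 3rd gives B3.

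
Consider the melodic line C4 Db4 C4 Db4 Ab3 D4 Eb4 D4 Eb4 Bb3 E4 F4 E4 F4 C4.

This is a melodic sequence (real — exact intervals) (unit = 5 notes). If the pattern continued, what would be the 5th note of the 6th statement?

Grouping in 5s, the 5th note of each cell is Ab3, Bb3, C4.
Carrying that up a 2nd forward: D4 → E4 → F#4.

F#4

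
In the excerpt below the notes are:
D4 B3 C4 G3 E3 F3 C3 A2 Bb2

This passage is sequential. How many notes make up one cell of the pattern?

There are 9 notes; a 3-note unit gives 3 cells:
D4 B3 C4 | G3 E3 F3 | C3 A2 Bb2
Each cell is the previous one down a 5th — so the unit is 3 notes.

3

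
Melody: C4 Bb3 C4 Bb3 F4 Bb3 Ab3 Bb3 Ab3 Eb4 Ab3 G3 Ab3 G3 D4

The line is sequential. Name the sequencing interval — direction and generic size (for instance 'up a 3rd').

down a 2nd

Taking 5-note groups, the heads are C4, Bb3, Ab3: the pattern moves down a 2nd.
C4 to Bb3 is down a 2nd.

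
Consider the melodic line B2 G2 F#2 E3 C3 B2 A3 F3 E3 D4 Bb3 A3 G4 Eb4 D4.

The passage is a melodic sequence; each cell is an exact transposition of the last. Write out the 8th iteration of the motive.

With a 3-note motive the entries are B2, E3, A3, D4, G4, each up a 4th from the previous.
Carrying on: C5 → F5 → Bb5.
Statement 8 starts on Bb5 and keeps the same exact contour: Bb5 Gb5 F5.

Bb5 Gb5 F5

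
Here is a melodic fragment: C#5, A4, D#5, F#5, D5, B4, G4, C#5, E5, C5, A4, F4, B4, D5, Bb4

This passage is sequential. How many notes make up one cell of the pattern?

5

15 notes total. Splitting into 3 groups of 5:
C#5 A4 D#5 F#5 D5 | B4 G4 C#5 E5 C5 | A4 F4 B4 D5 Bb4
Every group is a transposition down a 2nd of the one before; no shorter unit works.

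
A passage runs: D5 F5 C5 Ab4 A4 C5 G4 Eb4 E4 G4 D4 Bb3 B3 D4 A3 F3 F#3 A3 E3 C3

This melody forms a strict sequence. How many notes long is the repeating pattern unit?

4

20 notes total. Splitting into 5 groups of 4:
D5 F5 C5 Ab4 | A4 C5 G4 Eb4 | E4 G4 D4 Bb3 | B3 D4 A3 F3 | F#3 A3 E3 C3
Each cell is the previous one down a 4th — so the unit is 4 notes.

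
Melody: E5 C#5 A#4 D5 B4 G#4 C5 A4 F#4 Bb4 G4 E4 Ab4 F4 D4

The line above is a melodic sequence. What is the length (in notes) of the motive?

3

There are 15 notes; a 3-note unit gives 5 cells:
E5 C#5 A#4 | D5 B4 G#4 | C5 A4 F#4 | Bb4 G4 E4 | Ab4 F4 D4
Every group is a transposition down a 2nd of the one before; no shorter unit works.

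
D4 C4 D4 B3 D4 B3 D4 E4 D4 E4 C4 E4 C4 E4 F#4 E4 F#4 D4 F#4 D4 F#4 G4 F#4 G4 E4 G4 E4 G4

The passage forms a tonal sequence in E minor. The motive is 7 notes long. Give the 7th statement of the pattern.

C5 B4 C5 A4 C5 A4 C5

Unit = 7 notes; the statements start on D4, E4, F#4, G4, moving up a 2nd each time.
Continuing the starts: A4 → B4 → C5.
Statement 7 starts on C5 and keeps the same diatonic contour: C5 B4 C5 A4 C5 A4 C5.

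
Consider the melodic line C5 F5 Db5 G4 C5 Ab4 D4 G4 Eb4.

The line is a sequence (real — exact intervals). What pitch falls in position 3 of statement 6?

C3

Grouping in 3s, the 3rd note of each cell is Db5, Ab4, Eb4.
Extending down a 4th: Bb3 → F3 → C3.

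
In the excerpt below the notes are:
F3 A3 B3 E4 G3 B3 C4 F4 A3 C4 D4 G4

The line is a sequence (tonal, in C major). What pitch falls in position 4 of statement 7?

With 4-note cells, note 4 of each statement runs E4, F4, G4.
Each moves up a 2nd. Continuing: A4 → B4 → C5 → D5.

D5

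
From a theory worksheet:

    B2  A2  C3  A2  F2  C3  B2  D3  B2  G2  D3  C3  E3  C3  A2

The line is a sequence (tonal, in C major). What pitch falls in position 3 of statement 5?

With 5-note cells, note 3 of each statement runs C3, D3, E3.
Each moves up a 2nd. Continuing: F3 → G3.

G3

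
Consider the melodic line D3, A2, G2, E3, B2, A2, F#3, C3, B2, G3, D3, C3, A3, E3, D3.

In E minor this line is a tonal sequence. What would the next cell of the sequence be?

B3 F#3 E3

Taking 3-note groups, the heads are D3, E3, F#3, G3, A3: the pattern moves up a 2nd.
From B3 the diatonic shape gives B3 F#3 E3.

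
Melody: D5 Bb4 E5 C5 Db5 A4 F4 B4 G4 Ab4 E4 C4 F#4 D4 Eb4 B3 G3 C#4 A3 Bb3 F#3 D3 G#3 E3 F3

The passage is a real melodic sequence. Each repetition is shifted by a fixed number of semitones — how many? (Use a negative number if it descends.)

The 5-note cells begin on D5, A4, E4, B3, F#3 — each down a 4th from the last.
D5 to A4 spans -5 semitones.

-5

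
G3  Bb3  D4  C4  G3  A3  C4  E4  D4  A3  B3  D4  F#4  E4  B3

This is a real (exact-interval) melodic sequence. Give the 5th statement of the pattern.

Unit = 5 notes; the statements start on G3, A3, B3, moving up a 2nd each time.
Carrying on: C#4 → D#4.
Statement 5 starts on D#4 and keeps the same exact contour: D#4 F#4 A#4 G#4 D#4.

D#4 F#4 A#4 G#4 D#4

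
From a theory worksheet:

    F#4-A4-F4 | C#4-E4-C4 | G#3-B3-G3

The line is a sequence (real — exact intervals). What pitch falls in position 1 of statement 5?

Grouping in 3s, the 1st note of each cell is F#4, C#4, G#3.
Carrying that down a 4th forward: D#3 → A#2.

A#2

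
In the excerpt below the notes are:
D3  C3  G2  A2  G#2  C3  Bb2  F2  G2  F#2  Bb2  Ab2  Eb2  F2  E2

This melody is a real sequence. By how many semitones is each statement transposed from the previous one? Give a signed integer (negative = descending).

-2

Unit = 5 notes; the statements start on D3, C3, Bb2, moving down a 2nd each time.
D3 to C3 spans -2 semitones.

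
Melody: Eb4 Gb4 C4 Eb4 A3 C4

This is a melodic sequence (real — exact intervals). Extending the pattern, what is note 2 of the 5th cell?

F#3

The unit is 2 notes. Position-2 pitches of the 3 shown cells: Gb4, Eb4, C4.
Each moves down a 3rd. Continuing: A3 → F#3.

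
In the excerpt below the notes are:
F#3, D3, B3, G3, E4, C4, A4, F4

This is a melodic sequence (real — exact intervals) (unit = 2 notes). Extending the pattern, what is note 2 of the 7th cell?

The unit is 2 notes. Position-2 pitches of the 4 shown cells: D3, G3, C4, F4.
Each moves up a 4th. Continuing: Bb4 → Eb5 → Ab5.

Ab5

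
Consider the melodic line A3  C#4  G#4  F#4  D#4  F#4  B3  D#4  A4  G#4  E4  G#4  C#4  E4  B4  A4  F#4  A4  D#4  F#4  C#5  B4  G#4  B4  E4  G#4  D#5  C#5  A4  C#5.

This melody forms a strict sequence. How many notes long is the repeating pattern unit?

Try groups of 6 (5 cells in 30 notes):
A3 C#4 G#4 F#4 D#4 F#4 | B3 D#4 A4 G#4 E4 G#4 | C#4 E4 B4 A4 F#4 A4 | D#4 F#4 C#5 B4 G#4 B4 | E4 G#4 D#5 C#5 A4 C#5
Each cell is the previous one up a 2nd — so the unit is 6 notes.

6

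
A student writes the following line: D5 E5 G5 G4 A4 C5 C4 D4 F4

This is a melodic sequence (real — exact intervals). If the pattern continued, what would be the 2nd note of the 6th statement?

The unit is 3 notes. Position-2 pitches of the 3 shown cells: E5, A4, D4.
Each moves down a 5th. Continuing: G3 → C3 → F2.

F2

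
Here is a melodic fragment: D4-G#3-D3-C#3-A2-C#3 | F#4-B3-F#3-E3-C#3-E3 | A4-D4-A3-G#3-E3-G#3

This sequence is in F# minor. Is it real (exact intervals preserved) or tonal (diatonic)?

tonal

Every note is diatonic to F# minor.
Cell 1 has -6 semitones from note 1 to 2, but cell 2 has -7 — the interval quality changes while the contour stays the same, which is the hallmark of a tonal sequence.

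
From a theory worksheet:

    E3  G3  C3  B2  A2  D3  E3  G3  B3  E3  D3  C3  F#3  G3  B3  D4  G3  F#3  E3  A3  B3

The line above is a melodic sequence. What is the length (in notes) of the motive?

7

There are 21 notes; a 7-note unit gives 3 cells:
E3 G3 C3 B2 A2 D3 E3 | G3 B3 E3 D3 C3 F#3 G3 | B3 D4 G3 F#3 E3 A3 B3
That's a consistent up a 3rd shift per cell, and no other grouping gives one.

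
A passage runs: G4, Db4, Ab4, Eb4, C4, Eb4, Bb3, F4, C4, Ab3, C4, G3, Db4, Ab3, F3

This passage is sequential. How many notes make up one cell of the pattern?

There are 15 notes; a 5-note unit gives 3 cells:
G4 Db4 Ab4 Eb4 C4 | Eb4 Bb3 F4 C4 Ab3 | C4 G3 Db4 Ab3 F3
Each cell is the previous one down a 3rd — so the unit is 5 notes.

5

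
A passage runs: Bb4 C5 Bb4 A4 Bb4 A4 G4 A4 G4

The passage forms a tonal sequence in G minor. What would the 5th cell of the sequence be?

Eb4 F4 Eb4

Unit = 3 notes; the statements start on Bb4, A4, G4, moving down a 2nd each time.
Continuing the starts: F4 → Eb4.
So cell 5 is Eb4 F4 Eb4.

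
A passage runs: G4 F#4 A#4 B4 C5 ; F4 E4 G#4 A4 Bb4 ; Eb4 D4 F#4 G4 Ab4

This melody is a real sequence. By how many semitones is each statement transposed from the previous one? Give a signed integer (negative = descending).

-2

With a 5-note motive the entries are G4, F4, Eb4, each down a 2nd from the previous.
Counting half-steps from G4 to F4: -2.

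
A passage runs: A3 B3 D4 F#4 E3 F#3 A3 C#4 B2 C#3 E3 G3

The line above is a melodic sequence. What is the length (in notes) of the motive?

4

There are 12 notes; a 4-note unit gives 3 cells:
A3 B3 D4 F#4 | E3 F#3 A3 C#4 | B2 C#3 E3 G3
Each cell is the previous one down a 4th — so the unit is 4 notes.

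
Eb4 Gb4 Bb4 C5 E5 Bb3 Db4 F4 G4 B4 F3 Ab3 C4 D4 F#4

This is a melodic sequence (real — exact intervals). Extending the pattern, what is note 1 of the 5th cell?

With 5-note cells, note 1 of each statement runs Eb4, Bb3, F3.
Carrying that down a 4th forward: C3 → G2.

G2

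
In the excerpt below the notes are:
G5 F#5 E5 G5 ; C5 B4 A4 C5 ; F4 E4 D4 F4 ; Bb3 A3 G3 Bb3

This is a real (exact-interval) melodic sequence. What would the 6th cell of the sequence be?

The 4-note cells begin on G5, C5, F4, Bb3 — each down a 5th from the last.
Extending down a 5th: Eb3 → Ab2.
Statement 6 starts on Ab2 and keeps the same exact contour: Ab2 G2 F2 Ab2.

Ab2 G2 F2 Ab2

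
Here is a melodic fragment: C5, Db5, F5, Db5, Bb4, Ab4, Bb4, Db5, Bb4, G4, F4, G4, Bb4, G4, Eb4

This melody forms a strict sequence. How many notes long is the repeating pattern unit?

5

15 notes total. Splitting into 3 groups of 5:
C5 Db5 F5 Db5 Bb4 | Ab4 Bb4 Db5 Bb4 G4 | F4 G4 Bb4 G4 Eb4
Every group is a transposition down a 3rd of the one before; no shorter unit works.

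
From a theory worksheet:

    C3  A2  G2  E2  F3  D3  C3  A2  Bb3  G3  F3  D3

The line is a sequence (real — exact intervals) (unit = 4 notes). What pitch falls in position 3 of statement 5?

With 4-note cells, note 3 of each statement runs G2, C3, F3.
Each moves up a 4th. Continuing: Bb3 → Eb4.

Eb4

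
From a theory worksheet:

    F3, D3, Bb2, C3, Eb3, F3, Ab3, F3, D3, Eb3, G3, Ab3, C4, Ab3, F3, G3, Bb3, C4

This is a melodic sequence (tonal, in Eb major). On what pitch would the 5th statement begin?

The 6-note cells begin on F3, Ab3, C4 — each up a 3rd from the last.
Continuing: Eb4 → G4. Statement 5 starts on G4.

G4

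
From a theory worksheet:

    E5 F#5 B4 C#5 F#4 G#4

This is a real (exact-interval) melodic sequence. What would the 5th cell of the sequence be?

The 2-note cells begin on E5, B4, F#4 — each down a 4th from the last.
Continuing the starts: C#4 → G#3.
So cell 5 is G#3 A#3.

G#3 A#3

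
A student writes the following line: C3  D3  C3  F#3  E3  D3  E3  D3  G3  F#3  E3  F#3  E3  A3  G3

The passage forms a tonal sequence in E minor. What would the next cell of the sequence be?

F#3 G3 F#3 B3 A3

Unit = 5 notes; the statements start on C3, D3, E3, moving up a 2nd each time.
Statement 4 starts on F#3 and keeps the same diatonic contour: F#3 G3 F#3 B3 A3.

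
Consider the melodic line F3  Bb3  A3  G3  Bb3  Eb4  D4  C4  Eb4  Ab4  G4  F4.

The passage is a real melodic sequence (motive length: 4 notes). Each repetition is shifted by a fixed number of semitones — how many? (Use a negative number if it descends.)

5

Taking 4-note groups, the heads are F3, Bb3, Eb4: the pattern moves up a 4th.
F3→Bb3 is 58 − 53 = 5 semitones.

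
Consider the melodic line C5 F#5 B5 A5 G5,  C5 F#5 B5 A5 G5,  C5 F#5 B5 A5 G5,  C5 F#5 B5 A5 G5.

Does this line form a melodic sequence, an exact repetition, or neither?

Each 5-note cell is identical (C5 F#5 B5 A5 G5), restated at the same pitch.

repetition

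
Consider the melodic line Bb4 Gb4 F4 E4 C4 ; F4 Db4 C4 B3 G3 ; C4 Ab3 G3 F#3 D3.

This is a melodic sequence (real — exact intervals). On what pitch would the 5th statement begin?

D3

The 5-note cells begin on Bb4, F4, C4 — each down a 4th from the last.
Continuing: G3 → D3. Statement 5 starts on D3.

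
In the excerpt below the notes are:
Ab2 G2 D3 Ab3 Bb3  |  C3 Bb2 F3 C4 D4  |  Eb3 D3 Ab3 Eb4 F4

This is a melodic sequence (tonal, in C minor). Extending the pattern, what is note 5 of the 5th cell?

With 5-note cells, note 5 of each statement runs Bb3, D4, F4.
Extending up a 3rd: Ab4 → C5.

C5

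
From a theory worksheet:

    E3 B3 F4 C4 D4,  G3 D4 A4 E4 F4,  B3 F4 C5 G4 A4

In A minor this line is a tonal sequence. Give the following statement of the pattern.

Taking 5-note groups, the heads are E3, G3, B3: the pattern moves up a 3rd.
Statement 4 starts on D4 and keeps the same diatonic contour: D4 A4 E5 B4 C5.

D4 A4 E5 B4 C5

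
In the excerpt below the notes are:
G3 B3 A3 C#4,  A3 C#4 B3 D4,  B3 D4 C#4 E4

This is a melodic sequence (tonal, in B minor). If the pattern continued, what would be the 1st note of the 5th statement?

Grouping in 4s, the 1st note of each cell is G3, A3, B3.
Extending up a 2nd: C#4 → D4.

D4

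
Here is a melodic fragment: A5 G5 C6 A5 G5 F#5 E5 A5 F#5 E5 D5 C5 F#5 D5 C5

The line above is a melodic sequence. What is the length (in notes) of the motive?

Try groups of 5 (3 cells in 15 notes):
A5 G5 C6 A5 G5 | F#5 E5 A5 F#5 E5 | D5 C5 F#5 D5 C5
Every group is a transposition down a 3rd of the one before; no shorter unit works.

5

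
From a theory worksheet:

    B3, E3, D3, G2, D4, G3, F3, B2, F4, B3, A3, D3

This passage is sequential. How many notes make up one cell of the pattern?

4

12 notes total. Splitting into 3 groups of 4:
B3 E3 D3 G2 | D4 G3 F3 B2 | F4 B3 A3 D3
Every group is a transposition up a 3rd of the one before; no shorter unit works.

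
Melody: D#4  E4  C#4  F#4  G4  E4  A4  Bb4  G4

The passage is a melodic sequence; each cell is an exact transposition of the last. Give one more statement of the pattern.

Unit = 3 notes; the statements start on D#4, F#4, A4, moving up a 3rd each time.
So cell 4 is C5 Db5 Bb4.

C5 Db5 Bb4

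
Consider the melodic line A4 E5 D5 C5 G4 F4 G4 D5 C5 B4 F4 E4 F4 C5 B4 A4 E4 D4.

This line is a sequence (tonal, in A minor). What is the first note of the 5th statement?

D4

Taking 6-note groups, the heads are A4, G4, F4: the pattern moves down a 2nd.
Continuing: E4 → D4. Statement 5 starts on D4.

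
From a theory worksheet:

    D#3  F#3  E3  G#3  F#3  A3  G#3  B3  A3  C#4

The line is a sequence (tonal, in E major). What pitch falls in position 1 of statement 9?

Grouping in 2s, the 1st note of each cell is D#3, E3, F#3, G#3, A3.
Extending up a 2nd: B3 → C#4 → D#4 → E4.

E4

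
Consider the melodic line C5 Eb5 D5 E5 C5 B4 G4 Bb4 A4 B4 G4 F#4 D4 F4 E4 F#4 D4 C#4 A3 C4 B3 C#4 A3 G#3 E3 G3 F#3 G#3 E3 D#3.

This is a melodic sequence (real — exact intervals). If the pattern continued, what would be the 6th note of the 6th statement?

Grouping in 6s, the 6th note of each cell is B4, F#4, C#4, G#3, D#3.
Each moves down a 4th; the next is A#2.

A#2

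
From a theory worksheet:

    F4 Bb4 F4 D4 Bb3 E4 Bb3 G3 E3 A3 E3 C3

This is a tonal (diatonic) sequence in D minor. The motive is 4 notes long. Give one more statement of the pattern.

Unit = 4 notes; the statements start on F4, Bb3, E3, moving down a 5th each time.
From A2 the diatonic shape gives A2 D3 A2 F2.

A2 D3 A2 F2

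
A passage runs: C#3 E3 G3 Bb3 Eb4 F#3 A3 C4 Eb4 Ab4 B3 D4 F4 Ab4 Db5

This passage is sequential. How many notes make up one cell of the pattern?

5

15 notes total. Splitting into 3 groups of 5:
C#3 E3 G3 Bb3 Eb4 | F#3 A3 C4 Eb4 Ab4 | B3 D4 F4 Ab4 Db5
Every group is a transposition up a 4th of the one before; no shorter unit works.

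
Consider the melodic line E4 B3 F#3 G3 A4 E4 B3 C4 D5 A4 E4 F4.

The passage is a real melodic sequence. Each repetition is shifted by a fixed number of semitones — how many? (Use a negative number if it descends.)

With a 4-note motive the entries are E4, A4, D5, each up a 4th from the previous.
Counting half-steps from E4 to A4: 5.

5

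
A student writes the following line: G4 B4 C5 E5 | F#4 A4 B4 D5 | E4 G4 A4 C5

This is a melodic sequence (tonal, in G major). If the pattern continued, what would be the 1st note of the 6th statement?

B3

The unit is 4 notes. Position-1 pitches of the 3 shown cells: G4, F#4, E4.
Extending down a 2nd: D4 → C4 → B3.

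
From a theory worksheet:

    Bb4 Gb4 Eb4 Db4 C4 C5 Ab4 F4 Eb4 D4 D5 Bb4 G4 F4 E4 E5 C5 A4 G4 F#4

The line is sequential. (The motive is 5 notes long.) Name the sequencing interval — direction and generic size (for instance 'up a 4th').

up a 2nd

Taking 5-note groups, the heads are Bb4, C5, D5, E5: the pattern moves up a 2nd.
From Bb4 to C5: up a 2nd.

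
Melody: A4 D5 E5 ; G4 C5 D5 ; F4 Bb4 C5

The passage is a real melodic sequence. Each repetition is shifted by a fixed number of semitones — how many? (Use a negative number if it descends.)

Unit = 3 notes; the statements start on A4, G4, F4, moving down a 2nd each time.
A4→G4 is 67 − 69 = -2 semitones.

-2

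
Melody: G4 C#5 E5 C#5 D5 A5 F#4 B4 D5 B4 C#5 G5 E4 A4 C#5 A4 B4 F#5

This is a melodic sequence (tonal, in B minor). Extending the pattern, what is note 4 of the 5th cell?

With 6-note cells, note 4 of each statement runs C#5, B4, A4.
Carrying that down a 2nd forward: G4 → F#4.

F#4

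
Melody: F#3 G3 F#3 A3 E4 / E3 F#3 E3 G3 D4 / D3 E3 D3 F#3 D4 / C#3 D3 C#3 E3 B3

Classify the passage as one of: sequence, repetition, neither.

Note 5 of cell 3 is D4; if this were a sequence it would be C#4. No unit length gives a consistent transposition pattern.

neither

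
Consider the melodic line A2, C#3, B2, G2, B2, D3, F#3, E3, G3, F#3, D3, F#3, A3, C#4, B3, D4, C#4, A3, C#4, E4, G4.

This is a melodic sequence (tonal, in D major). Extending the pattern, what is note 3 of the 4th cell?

G4

With 7-note cells, note 3 of each statement runs B2, F#3, C#4.
Each moves up a 5th; the next is G4.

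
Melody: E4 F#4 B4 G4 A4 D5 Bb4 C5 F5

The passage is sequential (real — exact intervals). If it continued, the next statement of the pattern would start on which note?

Unit = 3 notes; the statements start on E4, G4, Bb4, moving up a 3rd each time.
One more step up a 3rd gives Db5.

Db5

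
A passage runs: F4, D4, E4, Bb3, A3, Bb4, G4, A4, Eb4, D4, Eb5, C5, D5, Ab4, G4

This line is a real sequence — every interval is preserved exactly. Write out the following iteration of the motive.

Ab5 F5 G5 Db5 C5

Taking 5-note groups, the heads are F4, Bb4, Eb5: the pattern moves up a 4th.
From Ab5 the exact shape gives Ab5 F5 G5 Db5 C5.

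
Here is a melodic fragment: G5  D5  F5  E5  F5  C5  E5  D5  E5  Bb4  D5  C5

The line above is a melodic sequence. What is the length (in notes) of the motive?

4

There are 12 notes; a 4-note unit gives 3 cells:
G5 D5 F5 E5 | F5 C5 E5 D5 | E5 Bb4 D5 C5
That's a consistent down a 2nd shift per cell, and no other grouping gives one.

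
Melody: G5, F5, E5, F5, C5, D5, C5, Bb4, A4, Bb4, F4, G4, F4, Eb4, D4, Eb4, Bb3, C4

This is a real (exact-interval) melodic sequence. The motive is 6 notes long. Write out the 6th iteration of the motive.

Ab2 Gb2 F2 Gb2 Db2 Eb2

The 6-note cells begin on G5, C5, F4 — each down a 5th from the last.
Continuing the starts: Bb3 → Eb3 → Ab2.
So cell 6 is Ab2 Gb2 F2 Gb2 Db2 Eb2.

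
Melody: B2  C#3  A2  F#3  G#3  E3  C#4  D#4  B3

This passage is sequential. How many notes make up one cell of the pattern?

3

There are 9 notes; a 3-note unit gives 3 cells:
B2 C#3 A2 | F#3 G#3 E3 | C#4 D#4 B3
That's a consistent up a 5th shift per cell, and no other grouping gives one.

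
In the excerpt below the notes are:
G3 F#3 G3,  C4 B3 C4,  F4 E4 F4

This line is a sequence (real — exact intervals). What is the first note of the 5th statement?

Unit = 3 notes; the statements start on G3, C4, F4, moving up a 4th each time.
Continuing: Bb4 → Eb5. Statement 5 starts on Eb5.

Eb5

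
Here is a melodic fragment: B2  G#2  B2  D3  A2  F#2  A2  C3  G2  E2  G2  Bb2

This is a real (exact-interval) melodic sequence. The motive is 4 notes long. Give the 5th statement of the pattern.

Eb2 C2 Eb2 Gb2

Taking 4-note groups, the heads are B2, A2, G2: the pattern moves down a 2nd.
Extending down a 2nd: F2 → Eb2.
Statement 5 starts on Eb2 and keeps the same exact contour: Eb2 C2 Eb2 Gb2.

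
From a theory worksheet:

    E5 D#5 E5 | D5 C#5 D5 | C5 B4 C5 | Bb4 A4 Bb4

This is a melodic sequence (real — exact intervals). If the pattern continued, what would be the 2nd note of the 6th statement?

F4

With 3-note cells, note 2 of each statement runs D#5, C#5, B4, A4.
Carrying that down a 2nd forward: G4 → F4.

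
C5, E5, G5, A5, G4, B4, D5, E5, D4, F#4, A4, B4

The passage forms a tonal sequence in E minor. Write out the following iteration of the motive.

Unit = 4 notes; the statements start on C5, G4, D4, moving down a 4th each time.
From A3 the diatonic shape gives A3 C4 E4 F#4.

A3 C4 E4 F#4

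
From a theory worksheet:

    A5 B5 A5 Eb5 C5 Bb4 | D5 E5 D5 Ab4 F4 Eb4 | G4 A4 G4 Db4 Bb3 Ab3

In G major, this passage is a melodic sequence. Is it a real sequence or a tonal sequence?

Each cell has the same semitone pattern (2, -2, -6, -3, -2) — intervals are preserved exactly.
And Eb5 lies outside G major, so the sequence is real rather than tonal.

real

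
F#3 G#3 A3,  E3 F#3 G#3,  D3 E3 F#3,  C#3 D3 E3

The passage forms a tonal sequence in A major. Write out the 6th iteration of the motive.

A2 B2 C#3

Unit = 3 notes; the statements start on F#3, E3, D3, C#3, moving down a 2nd each time.
Extending down a 2nd: B2 → A2.
So cell 6 is A2 B2 C#3.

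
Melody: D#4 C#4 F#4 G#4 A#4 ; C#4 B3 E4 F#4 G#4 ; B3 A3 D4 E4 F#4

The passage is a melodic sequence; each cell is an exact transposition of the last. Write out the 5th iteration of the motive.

G3 F3 Bb3 C4 D4

The 5-note cells begin on D#4, C#4, B3 — each down a 2nd from the last.
Carrying on: A3 → G3.
Statement 5 starts on G3 and keeps the same exact contour: G3 F3 Bb3 C4 D4.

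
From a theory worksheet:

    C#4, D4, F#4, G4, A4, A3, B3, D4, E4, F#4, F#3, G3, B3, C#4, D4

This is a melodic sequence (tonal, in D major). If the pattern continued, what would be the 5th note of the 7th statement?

C#3

The unit is 5 notes. Position-5 pitches of the 3 shown cells: A4, F#4, D4.
Each moves down a 3rd. Continuing: B3 → G3 → E3 → C#3.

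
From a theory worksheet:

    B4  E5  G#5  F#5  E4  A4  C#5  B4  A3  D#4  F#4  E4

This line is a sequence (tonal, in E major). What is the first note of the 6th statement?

With a 4-note motive the entries are B4, E4, A3, each down a 5th from the previous.
Continuing: D#3 → G#2 → C#2. Statement 6 starts on C#2.

C#2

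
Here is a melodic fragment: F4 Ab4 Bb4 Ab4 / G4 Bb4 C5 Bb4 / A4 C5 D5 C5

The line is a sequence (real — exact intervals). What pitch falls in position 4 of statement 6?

F#5

The unit is 4 notes. Position-4 pitches of the 3 shown cells: Ab4, Bb4, C5.
Extending up a 2nd: D5 → E5 → F#5.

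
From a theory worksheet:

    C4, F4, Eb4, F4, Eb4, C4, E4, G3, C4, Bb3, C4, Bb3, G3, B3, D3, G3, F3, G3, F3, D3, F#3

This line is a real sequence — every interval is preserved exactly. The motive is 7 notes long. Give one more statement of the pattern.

A2 D3 C3 D3 C3 A2 C#3

With a 7-note motive the entries are C4, G3, D3, each down a 4th from the previous.
So cell 4 is A2 D3 C3 D3 C3 A2 C#3.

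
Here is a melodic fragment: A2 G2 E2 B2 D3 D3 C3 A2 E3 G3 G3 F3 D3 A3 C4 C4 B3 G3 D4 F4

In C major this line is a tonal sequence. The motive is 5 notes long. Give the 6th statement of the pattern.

B4 A4 F4 C5 E5

Unit = 5 notes; the statements start on A2, D3, G3, C4, moving up a 4th each time.
Continuing the starts: F4 → B4.
From B4 the diatonic shape gives B4 A4 F4 C5 E5.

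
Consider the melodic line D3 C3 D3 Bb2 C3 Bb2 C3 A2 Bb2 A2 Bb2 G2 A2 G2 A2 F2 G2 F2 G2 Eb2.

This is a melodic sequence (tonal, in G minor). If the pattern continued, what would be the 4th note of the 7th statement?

C2

The unit is 4 notes. Position-4 pitches of the 5 shown cells: Bb2, A2, G2, F2, Eb2.
Carrying that down a 2nd forward: D2 → C2.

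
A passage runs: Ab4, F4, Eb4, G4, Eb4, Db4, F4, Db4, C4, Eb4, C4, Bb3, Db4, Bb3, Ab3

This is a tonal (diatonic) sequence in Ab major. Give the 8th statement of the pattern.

Ab3 F3 Eb3

With a 3-note motive the entries are Ab4, G4, F4, Eb4, Db4, each down a 2nd from the previous.
Continuing the starts: C4 → Bb3 → Ab3.
So cell 8 is Ab3 F3 Eb3.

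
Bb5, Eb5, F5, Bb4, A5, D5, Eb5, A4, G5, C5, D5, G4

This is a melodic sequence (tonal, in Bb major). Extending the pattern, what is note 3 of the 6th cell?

Grouping in 4s, the 3rd note of each cell is F5, Eb5, D5.
Each moves down a 2nd. Continuing: C5 → Bb4 → A4.

A4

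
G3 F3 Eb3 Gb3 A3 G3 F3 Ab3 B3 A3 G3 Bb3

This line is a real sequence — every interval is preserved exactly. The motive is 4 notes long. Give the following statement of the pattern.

C#4 B3 A3 C4

Unit = 4 notes; the statements start on G3, A3, B3, moving up a 2nd each time.
From C#4 the exact shape gives C#4 B3 A3 C4.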